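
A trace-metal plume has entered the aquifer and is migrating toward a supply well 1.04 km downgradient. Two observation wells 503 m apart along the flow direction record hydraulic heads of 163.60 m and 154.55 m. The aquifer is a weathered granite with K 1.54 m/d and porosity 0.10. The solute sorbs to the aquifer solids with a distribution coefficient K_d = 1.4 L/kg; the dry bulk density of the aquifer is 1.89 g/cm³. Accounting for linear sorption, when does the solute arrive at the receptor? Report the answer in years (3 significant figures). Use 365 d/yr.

282 years

Hydraulic gradient i = (163.60 − 154.55) / 503 = 9.05 / 503 = 0.01799
q = Ki = 1.54 × 0.01799 = 0.02771 m/d
Seepage velocity v = q / n = 0.02771 / 0.10 = 0.2771 m/d
Retardation R = 1 + ρ_b·K_d/n = 1 + 1.89×1.4/0.10 = 27.46
Contaminant velocity v_c = v/R = 0.2771/27.46 = 0.01009 m/d
L = 1.04 km = 1040 m
t = L/v_c = 1040/0.01009 = 103100 d
   = 103100/365 = 282 yr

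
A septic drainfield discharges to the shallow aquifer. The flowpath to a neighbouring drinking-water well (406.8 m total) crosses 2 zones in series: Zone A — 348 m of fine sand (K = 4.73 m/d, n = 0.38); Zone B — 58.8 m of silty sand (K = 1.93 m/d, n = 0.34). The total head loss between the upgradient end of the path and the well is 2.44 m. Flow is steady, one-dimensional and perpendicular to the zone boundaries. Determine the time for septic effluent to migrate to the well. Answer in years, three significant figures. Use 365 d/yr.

17.8 years

Steady 1-D flow in series ⇒ the Darcy flux q is identical in every zone and the zone head losses add (resistances L/K in series).
Σ(L/K) = 348/4.73 + 58.8/1.93 = 73.57 + 30.47 = 104.0 d
q = ΔH / Σ(L/K) = 2.44 / 104.0 = 0.02345 m/d (same in every zone)
Zone A: v = q/n = 0.02345/0.38 = 0.06172 m/d → t_A = 348/0.06172 = 5639 d
Zone B: v = q/n = 0.02345/0.34 = 0.06898 m/d → t_B = 58.8/0.06898 = 852.4 d
Total t = 5639 + 852.4 = 6491 d
   = 6491 / 365 = 17.8 yr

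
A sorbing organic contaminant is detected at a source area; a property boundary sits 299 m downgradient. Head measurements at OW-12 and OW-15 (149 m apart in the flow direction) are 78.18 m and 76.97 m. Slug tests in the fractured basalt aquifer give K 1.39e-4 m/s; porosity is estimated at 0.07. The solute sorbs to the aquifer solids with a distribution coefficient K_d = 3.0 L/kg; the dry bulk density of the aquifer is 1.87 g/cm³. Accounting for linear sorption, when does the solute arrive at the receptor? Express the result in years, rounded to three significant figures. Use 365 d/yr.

Hydraulic gradient i = (78.18 − 76.97) / 149 = 1.21 / 149 = 0.008121
K = 1.39e-4 m/s × 86400 s/d = 12.01 m/d
Specific discharge q = 12.01 × 0.008121 = 0.09753 m/d
v = Ki/n = 12.01·0.008121/0.07 = 1.393 m/d
Retardation R = 1 + ρ_b·K_d/n = 1 + 1.87×3.0/0.07 = 81.14
Contaminant velocity v_c = v/R = 1.393/81.14 = 0.01717 m/d
t = L/v_c = 299/0.01717 = 17410 d
   = 17410/365 = 47.7 yr

47.7 years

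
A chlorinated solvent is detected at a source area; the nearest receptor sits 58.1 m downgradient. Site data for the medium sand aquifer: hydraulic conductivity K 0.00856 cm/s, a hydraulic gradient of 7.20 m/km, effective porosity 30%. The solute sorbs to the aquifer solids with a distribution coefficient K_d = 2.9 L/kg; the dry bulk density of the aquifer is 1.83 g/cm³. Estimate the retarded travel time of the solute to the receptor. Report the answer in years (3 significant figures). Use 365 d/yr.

K = 0.00856 cm/s × 864 = 7.396 m/d
Darcy flux q = K·i = 7.396 × 0.0072 = 0.05325 m/d
Seepage velocity v = q / n = 0.05325 / 0.30 = 0.1775 m/d
Retardation R = 1 + ρ_b·K_d/n = 1 + 1.83×2.9/0.30 = 18.69
Contaminant velocity v_c = v/R = 0.1775/18.69 = 0.009497 m/d
t = L/v_c = 58.1/0.009497 = 6118 d
   = 6118/365 = 16.8 yr

16.8 years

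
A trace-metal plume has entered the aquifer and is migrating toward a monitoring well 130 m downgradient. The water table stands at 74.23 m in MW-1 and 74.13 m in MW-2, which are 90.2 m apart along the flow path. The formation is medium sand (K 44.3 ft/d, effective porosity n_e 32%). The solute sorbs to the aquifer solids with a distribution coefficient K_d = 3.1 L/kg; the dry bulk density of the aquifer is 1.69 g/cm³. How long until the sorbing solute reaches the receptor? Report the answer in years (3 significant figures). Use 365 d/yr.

132 years

Hydraulic gradient i = (74.23 − 74.13) / 90.2 = 0.10 / 90.2 = 0.001109
K = 44.3 ft/d × 0.3048 = 13.50 m/d
q = Ki = 13.50 × 0.001109 = 0.01497 m/d
Average linear velocity = 0.01497 / 0.32 = 0.04678 m/d
Retardation R = 1 + ρ_b·K_d/n = 1 + 1.69×3.1/0.32 = 17.37
Contaminant velocity v_c = v/R = 0.04678/17.37 = 0.002693 m/d
t = L/v_c = 130/0.002693 = 48280 d
   = 48280/365 = 132 yr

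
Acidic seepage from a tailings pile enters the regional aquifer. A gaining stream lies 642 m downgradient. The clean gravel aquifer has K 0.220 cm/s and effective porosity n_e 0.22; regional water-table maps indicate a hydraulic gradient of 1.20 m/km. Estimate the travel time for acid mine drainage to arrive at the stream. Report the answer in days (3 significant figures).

619 days

K = 0.220 cm/s × 864 = 190.1 m/d
q = Ki = 190.1 × 0.0012 = 0.2281 m/d
Average linear velocity = 0.2281 / 0.22 = 1.037 m/d
t = L / v = 642 / 1.037 = 619.2 d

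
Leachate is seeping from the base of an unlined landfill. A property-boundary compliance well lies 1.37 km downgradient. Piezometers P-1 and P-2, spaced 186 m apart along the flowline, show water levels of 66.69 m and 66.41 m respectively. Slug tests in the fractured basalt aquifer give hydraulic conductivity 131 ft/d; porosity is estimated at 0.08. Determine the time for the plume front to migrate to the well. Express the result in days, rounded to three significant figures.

Hydraulic gradient i = (66.69 − 66.41) / 186 = 0.28 / 186 = 0.001505
K = 131 ft/d × 0.3048 = 39.93 m/d
Specific discharge q = 39.93 × 0.001505 = 0.06011 m/d
Seepage velocity v = q / n = 0.06011 / 0.08 = 0.7513 m/d
L = 1.37 km = 1370 m
t = L / v = 1370 / 0.7513 = 1823 d

1820 days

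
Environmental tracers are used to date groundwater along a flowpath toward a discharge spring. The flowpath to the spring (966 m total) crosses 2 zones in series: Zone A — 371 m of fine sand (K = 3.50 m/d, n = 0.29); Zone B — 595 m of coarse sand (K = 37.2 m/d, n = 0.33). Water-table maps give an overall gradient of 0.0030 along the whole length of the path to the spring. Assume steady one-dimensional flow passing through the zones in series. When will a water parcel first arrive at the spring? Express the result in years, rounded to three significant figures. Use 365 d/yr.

Continuity: the same q passes through each zone, so ΔH = q·Σ(L_j/K_j) — the zones act as resistances in series.
Σ(L/K) = 371/3.50 + 595/37.2 = 106.0 + 15.99 = 122.0 d
K_eq = L_total / Σ(L/K) = 966 / 122.0 = 7.918 m/d
q = K_eq · i = 7.918 × 0.0030 = 0.02376 m/d (same in every zone)
Zone A: v = q/n = 0.02376/0.29 = 0.08191 m/d → t_A = 371/0.08191 = 4529 d
Zone B: v = q/n = 0.02376/0.33 = 0.07199 m/d → t_B = 595/0.07199 = 8266 d
Total t = 4529 + 8266 = 12790 d
   = 12790 / 365 = 35.1 yr

35.1 years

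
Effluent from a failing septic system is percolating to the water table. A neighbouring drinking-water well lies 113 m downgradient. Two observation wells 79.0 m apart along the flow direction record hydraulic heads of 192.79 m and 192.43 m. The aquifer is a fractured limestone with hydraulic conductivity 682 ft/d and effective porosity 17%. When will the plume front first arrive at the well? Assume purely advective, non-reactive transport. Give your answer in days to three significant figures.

20.3 days

Hydraulic gradient i = (192.79 − 192.43) / 79.0 = 0.36 / 79.0 = 0.004557
K = 682 ft/d × 0.3048 = 207.9 m/d
Darcy flux q = K·i = 207.9 × 0.004557 = 0.9473 m/d
v_s = q/n_e = 0.9473/0.17 = 5.572 m/d
t = L / v = 113 / 5.572 = 20.28 d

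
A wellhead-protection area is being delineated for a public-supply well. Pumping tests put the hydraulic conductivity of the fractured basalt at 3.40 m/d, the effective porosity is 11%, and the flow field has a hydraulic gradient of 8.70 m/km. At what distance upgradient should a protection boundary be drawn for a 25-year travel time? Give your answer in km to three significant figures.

q = Ki = 3.40 × 0.0087 = 0.02958 m/d
v_s = q/n_e = 0.02958/0.11 = 0.2689 m/d
T = 25 yr × 365 = 9125 d
L = v × T = 0.2689 × 9125 = 2454 m
   = 2.45 km

2.45 km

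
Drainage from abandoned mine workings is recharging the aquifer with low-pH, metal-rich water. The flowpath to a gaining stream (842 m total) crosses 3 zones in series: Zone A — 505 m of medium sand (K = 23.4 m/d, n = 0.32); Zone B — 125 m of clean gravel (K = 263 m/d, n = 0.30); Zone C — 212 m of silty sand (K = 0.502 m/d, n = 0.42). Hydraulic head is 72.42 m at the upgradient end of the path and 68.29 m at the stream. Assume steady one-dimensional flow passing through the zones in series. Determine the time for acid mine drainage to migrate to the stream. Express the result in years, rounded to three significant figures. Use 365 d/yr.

84.9 years

Total head drop ΔH = 72.42 − 68.29 = 4.13 m
Continuity: the same q passes through each zone, so ΔH = q·Σ(L_j/K_j) — the zones act as resistances in series.
Σ(L/K) = 505/23.4 + 125/263 + 212/0.502 = 21.58 + 0.4753 + 422.3 = 444.4 d
q = ΔH / Σ(L/K) = 4.13 / 444.4 = 0.009294 m/d (same in every zone)
Zone A: v = q/n = 0.009294/0.32 = 0.02904 m/d → t_A = 505/0.02904 = 17390 d
Zone B: v = q/n = 0.009294/0.30 = 0.03098 m/d → t_B = 125/0.03098 = 4035 d
Zone C: v = q/n = 0.009294/0.42 = 0.02213 m/d → t_C = 212/0.02213 = 9580 d
Total t = 17390 + 4035 + 9580 = 31000 d
   = 31000 / 365 = 84.9 yr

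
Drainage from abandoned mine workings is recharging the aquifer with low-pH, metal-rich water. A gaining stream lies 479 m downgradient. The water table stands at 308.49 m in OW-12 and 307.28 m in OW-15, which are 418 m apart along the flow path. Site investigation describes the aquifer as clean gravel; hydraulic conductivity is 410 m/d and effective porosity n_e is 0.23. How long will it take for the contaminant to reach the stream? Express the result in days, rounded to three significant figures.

Hydraulic gradient i = (308.49 − 307.28) / 418 = 1.21 / 418 = 0.002895
Specific discharge q = 410 × 0.002895 = 1.187 m/d
v = Ki/n = 410·0.002895/0.23 = 5.160 m/d
t = L / v = 479 / 5.160 = 92.83 d

92.8 days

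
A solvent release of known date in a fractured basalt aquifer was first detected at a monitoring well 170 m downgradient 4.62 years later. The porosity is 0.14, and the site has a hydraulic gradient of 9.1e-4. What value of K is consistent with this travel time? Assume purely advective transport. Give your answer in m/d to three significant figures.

t = 4.62 years = 1686 d
v = L / t = 170 / 1686 = 0.1008 m/d
K = v · n / i = 0.1008 × 0.14 / 9.1e-4 = 15.5 m/d

15.5 m/d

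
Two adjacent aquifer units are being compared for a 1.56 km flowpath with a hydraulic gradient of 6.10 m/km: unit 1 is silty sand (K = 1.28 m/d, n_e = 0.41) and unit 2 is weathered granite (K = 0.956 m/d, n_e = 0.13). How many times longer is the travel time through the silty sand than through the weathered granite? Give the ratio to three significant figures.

2.36

Unit 1 (silty sand): v = 1.28×0.0061/0.41 = 0.01904 m/d, t = 1560/0.01904 = 81920 d
Unit 2 (weathered granite): v = 0.956×0.0061/0.13 = 0.04486 m/d, t = 1560/0.04486 = 34780 d
t(silty sand) / t(weathered granite) = 81920/34780 = 2.36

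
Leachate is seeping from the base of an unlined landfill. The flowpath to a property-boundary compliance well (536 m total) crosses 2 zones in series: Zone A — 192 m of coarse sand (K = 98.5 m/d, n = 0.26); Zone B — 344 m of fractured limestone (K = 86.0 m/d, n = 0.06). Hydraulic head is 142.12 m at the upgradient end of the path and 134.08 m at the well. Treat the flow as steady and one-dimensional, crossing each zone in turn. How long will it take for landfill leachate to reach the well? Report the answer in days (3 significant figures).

52.2 days

Total head drop ΔH = 142.12 − 134.08 = 8.04 m
Steady 1-D flow in series ⇒ the Darcy flux q is identical in every zone and the zone head losses add (resistances L/K in series).
Σ(L/K) = 192/98.5 + 344/86.0 = 1.949 + 4.000 = 5.949 d
q = ΔH / Σ(L/K) = 8.04 / 5.949 = 1.351 m/d (same in every zone)
Zone A: v = q/n = 1.351/0.26 = 5.198 m/d → t_A = 192/5.198 = 36.94 d
Zone B: v = q/n = 1.351/0.06 = 22.52 m/d → t_B = 344/22.52 = 15.27 d
Total t = 36.94 + 15.27 = 52.21 d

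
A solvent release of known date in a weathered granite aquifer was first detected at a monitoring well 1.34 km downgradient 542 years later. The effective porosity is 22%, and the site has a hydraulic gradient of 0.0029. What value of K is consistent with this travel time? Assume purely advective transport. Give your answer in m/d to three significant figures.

0.514 m/d

t = 542 years = 197800 d
L = 1.34 km = 1340 m
v = L / t = 1340 / 197800 = 0.006773 m/d
K = v · n / i = 0.006773 × 0.22 / 0.0029 = 0.514 m/d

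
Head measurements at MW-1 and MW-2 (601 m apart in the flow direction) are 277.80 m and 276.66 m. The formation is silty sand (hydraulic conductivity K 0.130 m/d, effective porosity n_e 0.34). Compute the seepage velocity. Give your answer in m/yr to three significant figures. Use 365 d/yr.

0.265 m/yr

Hydraulic gradient i = (277.80 − 276.66) / 601 = 1.14 / 601 = 0.001897
Specific discharge q = 0.130 × 0.001897 = 2.466e-4 m/d
Average linear velocity = 2.466e-4 / 0.34 = 7.253e-4 m/d
   = 7.253e-4 × 365 = 0.265 m/yr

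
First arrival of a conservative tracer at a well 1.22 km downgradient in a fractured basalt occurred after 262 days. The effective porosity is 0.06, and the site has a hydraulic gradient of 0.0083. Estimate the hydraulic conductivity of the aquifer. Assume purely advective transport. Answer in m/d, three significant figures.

L = 1.22 km = 1220 m
v = L / t = 1220 / 262 = 4.656 m/d
K = v · n / i = 4.656 × 0.06 / 0.0083 = 33.7 m/d

33.7 m/d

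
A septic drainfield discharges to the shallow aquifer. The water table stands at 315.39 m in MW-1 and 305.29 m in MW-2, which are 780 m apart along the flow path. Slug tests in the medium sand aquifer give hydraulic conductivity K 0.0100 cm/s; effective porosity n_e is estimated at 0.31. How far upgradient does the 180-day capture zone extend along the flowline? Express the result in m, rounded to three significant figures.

Hydraulic gradient i = (315.39 − 305.29) / 780 = 10.10 / 780 = 0.01295
K = 0.0100 cm/s × 864 = 8.640 m/d
q = Ki = 8.640 × 0.01295 = 0.1119 m/d
Seepage velocity v = q / n = 0.1119 / 0.31 = 0.3609 m/d
L = v × T = 0.3609 × 180 = 64.96 m

65.0 m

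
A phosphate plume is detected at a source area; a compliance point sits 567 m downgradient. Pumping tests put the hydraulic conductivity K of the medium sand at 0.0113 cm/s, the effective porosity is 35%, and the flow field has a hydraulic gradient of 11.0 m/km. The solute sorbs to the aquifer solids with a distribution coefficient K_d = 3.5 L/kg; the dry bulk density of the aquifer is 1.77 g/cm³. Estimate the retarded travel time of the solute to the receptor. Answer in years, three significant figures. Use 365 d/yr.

94.7 years

K = 0.0113 cm/s × 864 = 9.763 m/d
Darcy flux q = K·i = 9.763 × 0.011 = 0.1074 m/d
Average linear velocity = 0.1074 / 0.35 = 0.3068 m/d
Retardation R = 1 + ρ_b·K_d/n = 1 + 1.77×3.5/0.35 = 18.70
Contaminant velocity v_c = v/R = 0.3068/18.70 = 0.01641 m/d
t = L/v_c = 567/0.01641 = 34550 d
   = 34550/365 = 94.7 yr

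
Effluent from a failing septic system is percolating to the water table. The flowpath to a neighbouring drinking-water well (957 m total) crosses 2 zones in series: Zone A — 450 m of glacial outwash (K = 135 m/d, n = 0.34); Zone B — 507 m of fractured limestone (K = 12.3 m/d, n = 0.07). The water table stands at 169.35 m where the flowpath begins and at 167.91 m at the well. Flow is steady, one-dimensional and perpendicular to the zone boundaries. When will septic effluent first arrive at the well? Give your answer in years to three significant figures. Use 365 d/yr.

16.0 years

Total head drop ΔH = 169.35 − 167.91 = 1.44 m
Steady 1-D flow in series ⇒ the Darcy flux q is identical in every zone and the zone head losses add (resistances L/K in series).
Σ(L/K) = 450/135 + 507/12.3 = 3.333 + 41.22 = 44.55 d
q = ΔH / Σ(L/K) = 1.44 / 44.55 = 0.03232 m/d (same in every zone)
Zone A: v = q/n = 0.03232/0.34 = 0.09506 m/d → t_A = 450/0.09506 = 4734 d
Zone B: v = q/n = 0.03232/0.07 = 0.4617 m/d → t_B = 507/0.4617 = 1098 d
Total t = 4734 + 1098 = 5832 d
   = 5832 / 365 = 16.0 yr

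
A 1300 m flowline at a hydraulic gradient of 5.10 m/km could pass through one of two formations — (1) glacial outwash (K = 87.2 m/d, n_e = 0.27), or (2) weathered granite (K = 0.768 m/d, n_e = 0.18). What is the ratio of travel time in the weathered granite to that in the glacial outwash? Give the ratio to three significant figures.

Unit 1 (glacial outwash): v = 87.2×0.0051/0.27 = 1.647 m/d, t = 1300/1.647 = 789.3 d
Unit 2 (weathered granite): v = 0.768×0.0051/0.18 = 0.02176 m/d, t = 1300/0.02176 = 59740 d
t(weathered granite) / t(glacial outwash) = 59740/789.3 = 75.7

75.7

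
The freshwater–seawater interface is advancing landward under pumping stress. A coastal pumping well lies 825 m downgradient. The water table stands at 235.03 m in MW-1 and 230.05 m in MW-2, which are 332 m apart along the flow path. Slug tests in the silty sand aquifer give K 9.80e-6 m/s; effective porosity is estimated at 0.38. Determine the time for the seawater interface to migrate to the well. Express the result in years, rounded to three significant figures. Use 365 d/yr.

Hydraulic gradient i = (235.03 − 230.05) / 332 = 4.98 / 332 = 0.01500
K = 9.80e-6 m/s × 86400 s/d = 0.8467 m/d
q = Ki = 0.8467 × 0.01500 = 0.01270 m/d
Average linear velocity = 0.01270 / 0.38 = 0.03342 m/d
t = L / v = 825 / 0.03342 = 24680 d
   = 24680 / 365 = 67.6 yr

67.6 years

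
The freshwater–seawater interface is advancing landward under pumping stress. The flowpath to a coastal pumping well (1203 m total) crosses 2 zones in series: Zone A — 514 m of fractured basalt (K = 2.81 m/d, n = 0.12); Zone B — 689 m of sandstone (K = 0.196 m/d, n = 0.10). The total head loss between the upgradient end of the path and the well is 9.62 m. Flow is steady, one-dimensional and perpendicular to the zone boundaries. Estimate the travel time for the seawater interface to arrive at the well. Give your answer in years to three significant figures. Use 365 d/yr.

138 years

Steady 1-D flow in series ⇒ the Darcy flux q is identical in every zone and the zone head losses add (resistances L/K in series).
Σ(L/K) = 514/2.81 + 689/0.196 = 182.9 + 3515 = 3698 d
q = ΔH / Σ(L/K) = 9.62 / 3698 = 0.002601 m/d (same in every zone)
Zone A: v = q/n = 0.002601/0.12 = 0.02168 m/d → t_A = 514/0.02168 = 23710 d
Zone B: v = q/n = 0.002601/0.10 = 0.02601 m/d → t_B = 689/0.02601 = 26490 d
Total t = 23710 + 26490 = 50200 d
   = 50200 / 365 = 138 yr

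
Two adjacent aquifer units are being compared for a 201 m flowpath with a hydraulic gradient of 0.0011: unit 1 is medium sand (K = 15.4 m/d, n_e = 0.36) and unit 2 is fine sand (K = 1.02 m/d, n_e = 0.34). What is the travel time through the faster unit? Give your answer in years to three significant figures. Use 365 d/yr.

Unit 1 (medium sand): v = 15.4×0.0011/0.36 = 0.04706 m/d, t = 201/0.04706 = 4272 d
Unit 2 (fine sand): v = 1.02×0.0011/0.34 = 0.003300 m/d, t = 201/0.003300 = 60910 d
Faster: 4272 d / 365 = 11.7 yr

11.7 years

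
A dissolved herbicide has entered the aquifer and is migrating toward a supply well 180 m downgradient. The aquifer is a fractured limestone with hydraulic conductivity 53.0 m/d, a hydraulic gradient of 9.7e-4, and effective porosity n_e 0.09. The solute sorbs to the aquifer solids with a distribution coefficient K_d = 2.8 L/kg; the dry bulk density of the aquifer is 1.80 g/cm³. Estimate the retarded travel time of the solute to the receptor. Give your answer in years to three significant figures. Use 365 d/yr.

Specific discharge q = 53.0 × 9.7e-4 = 0.05141 m/d
v = Ki/n = 53.0·9.7e-4/0.09 = 0.5712 m/d
Retardation R = 1 + ρ_b·K_d/n = 1 + 1.80×2.8/0.09 = 57.00
Contaminant velocity v_c = v/R = 0.5712/57.00 = 0.01002 m/d
t = L/v_c = 180/0.01002 = 17960 d
   = 17960/365 = 49.2 yr

49.2 years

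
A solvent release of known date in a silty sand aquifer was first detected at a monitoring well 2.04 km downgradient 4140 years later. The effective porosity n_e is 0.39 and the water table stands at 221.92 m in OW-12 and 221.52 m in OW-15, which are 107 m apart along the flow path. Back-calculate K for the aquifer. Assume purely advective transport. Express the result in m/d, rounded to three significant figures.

Hydraulic gradient i = (221.92 − 221.52) / 107 = 0.40 / 107 = 0.003738
t = 4140 years = 1.511e6 d
L = 2.04 km = 2040 m
v = L / t = 2040 / 1.511e6 = 0.001350 m/d
K = v · n / i = 0.001350 × 0.39 / 0.003738 = 0.141 m/d

0.141 m/d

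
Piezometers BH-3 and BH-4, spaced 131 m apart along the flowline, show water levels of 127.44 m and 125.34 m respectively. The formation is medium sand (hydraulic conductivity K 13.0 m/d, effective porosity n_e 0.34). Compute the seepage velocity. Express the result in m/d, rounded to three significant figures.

0.613 m/d

Hydraulic gradient i = (127.44 − 125.34) / 131 = 2.10 / 131 = 0.01603
Specific discharge q = 13.0 × 0.01603 = 0.2084 m/d
Seepage velocity v = q / n = 0.2084 / 0.34 = 0.6129 m/d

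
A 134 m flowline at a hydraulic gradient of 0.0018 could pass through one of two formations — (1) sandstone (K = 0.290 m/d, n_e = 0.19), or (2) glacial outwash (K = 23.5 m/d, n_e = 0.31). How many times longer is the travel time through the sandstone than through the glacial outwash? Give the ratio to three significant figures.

49.7

Unit 1 (sandstone): v = 0.290×0.0018/0.19 = 0.002747 m/d, t = 134/0.002747 = 48770 d
Unit 2 (glacial outwash): v = 23.5×0.0018/0.31 = 0.1365 m/d, t = 134/0.1365 = 982.0 d
t(sandstone) / t(glacial outwash) = 48770/982.0 = 49.7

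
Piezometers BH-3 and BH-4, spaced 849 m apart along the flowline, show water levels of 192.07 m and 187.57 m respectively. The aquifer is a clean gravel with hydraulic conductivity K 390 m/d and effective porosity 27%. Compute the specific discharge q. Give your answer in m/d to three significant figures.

Hydraulic gradient i = (192.07 − 187.57) / 849 = 4.50 / 849 = 0.005300
q = Ki = 390 × 0.005300 = 2.067 m/d

2.07 m/d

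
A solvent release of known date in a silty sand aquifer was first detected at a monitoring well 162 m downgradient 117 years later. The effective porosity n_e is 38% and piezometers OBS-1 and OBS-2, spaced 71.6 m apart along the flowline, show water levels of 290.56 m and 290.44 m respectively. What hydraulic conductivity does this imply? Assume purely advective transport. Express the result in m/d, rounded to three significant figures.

Hydraulic gradient i = (290.56 − 290.44) / 71.6 = 0.12 / 71.6 = 0.001676
t = 117 years = 42710 d
v = L / t = 162 / 42710 = 0.003793 m/d
K = v · n / i = 0.003793 × 0.38 / 0.001676 = 0.860 m/d

0.860 m/d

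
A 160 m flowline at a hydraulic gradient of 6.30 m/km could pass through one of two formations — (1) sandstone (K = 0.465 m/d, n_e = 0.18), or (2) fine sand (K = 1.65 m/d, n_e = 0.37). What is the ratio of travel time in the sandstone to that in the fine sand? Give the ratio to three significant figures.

1.73

Unit 1 (sandstone): v = 0.465×0.0063/0.18 = 0.01628 m/d, t = 160/0.01628 = 9831 d
Unit 2 (fine sand): v = 1.65×0.0063/0.37 = 0.02809 m/d, t = 160/0.02809 = 5695 d
t(sandstone) / t(fine sand) = 9831/5695 = 1.73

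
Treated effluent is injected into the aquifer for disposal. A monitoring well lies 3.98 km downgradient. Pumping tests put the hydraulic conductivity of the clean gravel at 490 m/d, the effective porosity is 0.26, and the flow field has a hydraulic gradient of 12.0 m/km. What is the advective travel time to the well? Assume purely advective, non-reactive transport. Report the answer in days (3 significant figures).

176 days

q = Ki = 490 × 0.012 = 5.880 m/d
v_s = q/n_e = 5.880/0.26 = 22.62 m/d
L = 3.98 km = 3980 m
t = L / v = 3980 / 22.62 = 176.0 d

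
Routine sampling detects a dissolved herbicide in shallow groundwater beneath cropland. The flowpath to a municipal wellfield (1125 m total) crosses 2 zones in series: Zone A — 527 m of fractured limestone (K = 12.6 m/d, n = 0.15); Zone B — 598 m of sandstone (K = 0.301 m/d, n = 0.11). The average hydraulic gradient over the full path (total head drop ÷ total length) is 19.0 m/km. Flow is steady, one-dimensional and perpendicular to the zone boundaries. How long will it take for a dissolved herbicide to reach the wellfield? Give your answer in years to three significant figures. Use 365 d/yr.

37.7 years

For zones in series the flux q is common to all zones; the equivalent conductivity is the harmonic (thickness-weighted) mean, K_eq = L_total / Σ(L_j/K_j).
Σ(L/K) = 527/12.6 + 598/0.301 = 41.83 + 1987 = 2029 d
K_eq = L_total / Σ(L/K) = 1125 / 2029 = 0.5546 m/d
q = K_eq · i = 0.5546 × 0.019 = 0.01054 m/d (same in every zone)
Zone A: v = q/n = 0.01054/0.15 = 0.07025 m/d → t_A = 527/0.07025 = 7502 d
Zone B: v = q/n = 0.01054/0.11 = 0.09579 m/d → t_B = 598/0.09579 = 6243 d
Total t = 7502 + 6243 = 13740 d
   = 13740 / 365 = 37.7 yr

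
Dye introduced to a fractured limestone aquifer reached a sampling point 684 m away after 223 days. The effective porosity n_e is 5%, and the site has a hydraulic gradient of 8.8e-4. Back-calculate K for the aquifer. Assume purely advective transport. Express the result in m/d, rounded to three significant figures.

v = L / t = 684 / 223 = 3.067 m/d
K = v · n / i = 3.067 × 0.05 / 8.8e-4 = 174 m/d

174 m/d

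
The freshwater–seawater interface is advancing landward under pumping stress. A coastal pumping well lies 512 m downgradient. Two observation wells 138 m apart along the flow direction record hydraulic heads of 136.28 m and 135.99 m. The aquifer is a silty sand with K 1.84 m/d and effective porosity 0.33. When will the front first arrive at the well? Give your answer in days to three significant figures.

Hydraulic gradient i = (136.28 − 135.99) / 138 = 0.29 / 138 = 0.002101
q = Ki = 1.84 × 0.002101 = 0.003867 m/d
v = Ki/n = 1.84·0.002101/0.33 = 0.01172 m/d
t = L / v = 512 / 0.01172 = 43700 d

43700 days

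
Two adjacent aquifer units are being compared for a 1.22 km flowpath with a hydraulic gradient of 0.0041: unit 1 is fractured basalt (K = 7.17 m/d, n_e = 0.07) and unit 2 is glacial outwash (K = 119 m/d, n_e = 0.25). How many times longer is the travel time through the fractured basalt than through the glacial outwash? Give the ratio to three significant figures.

Unit 1 (fractured basalt): v = 7.17×0.0041/0.07 = 0.4200 m/d, t = 1220/0.4200 = 2905 d
Unit 2 (glacial outwash): v = 119×0.0041/0.25 = 1.952 m/d, t = 1220/1.952 = 625.1 d
t(fractured basalt) / t(glacial outwash) = 2905/625.1 = 4.65

4.65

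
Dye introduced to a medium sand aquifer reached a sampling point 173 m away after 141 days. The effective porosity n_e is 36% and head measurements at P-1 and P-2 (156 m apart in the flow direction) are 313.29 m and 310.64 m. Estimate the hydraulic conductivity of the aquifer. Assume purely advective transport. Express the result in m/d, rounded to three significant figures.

26.0 m/d

Hydraulic gradient i = (313.29 − 310.64) / 156 = 2.65 / 156 = 0.01699
v = L / t = 173 / 141 = 1.227 m/d
K = v · n / i = 1.227 × 0.36 / 0.01699 = 26.0 m/d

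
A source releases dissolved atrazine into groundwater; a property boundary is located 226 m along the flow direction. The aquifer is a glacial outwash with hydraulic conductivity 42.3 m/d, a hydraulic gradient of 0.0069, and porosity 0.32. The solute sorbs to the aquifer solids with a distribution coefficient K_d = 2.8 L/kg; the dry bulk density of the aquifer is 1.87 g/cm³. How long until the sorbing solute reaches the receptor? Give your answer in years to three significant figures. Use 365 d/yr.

11.8 years

Darcy flux q = K·i = 42.3 × 0.0069 = 0.2919 m/d
v = Ki/n = 42.3·0.0069/0.32 = 0.9121 m/d
Retardation R = 1 + ρ_b·K_d/n = 1 + 1.87×2.8/0.32 = 17.36
Contaminant velocity v_c = v/R = 0.9121/17.36 = 0.05253 m/d
t = L/v_c = 226/0.05253 = 4302 d
   = 4302/365 = 11.8 yr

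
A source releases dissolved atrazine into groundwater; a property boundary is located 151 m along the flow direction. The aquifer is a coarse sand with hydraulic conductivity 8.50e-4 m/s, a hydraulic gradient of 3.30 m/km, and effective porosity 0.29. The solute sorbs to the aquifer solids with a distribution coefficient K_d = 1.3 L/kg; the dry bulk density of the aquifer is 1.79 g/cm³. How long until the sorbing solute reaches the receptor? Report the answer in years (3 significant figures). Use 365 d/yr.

4.47 years

K = 8.50e-4 m/s × 86400 s/d = 73.44 m/d
Specific discharge q = 73.44 × 0.0033 = 0.2424 m/d
Seepage velocity v = q / n = 0.2424 / 0.29 = 0.8357 m/d
Retardation R = 1 + ρ_b·K_d/n = 1 + 1.79×1.3/0.29 = 9.024
Contaminant velocity v_c = v/R = 0.8357/9.024 = 0.09261 m/d
t = L/v_c = 151/0.09261 = 1631 d
   = 1631/365 = 4.47 yr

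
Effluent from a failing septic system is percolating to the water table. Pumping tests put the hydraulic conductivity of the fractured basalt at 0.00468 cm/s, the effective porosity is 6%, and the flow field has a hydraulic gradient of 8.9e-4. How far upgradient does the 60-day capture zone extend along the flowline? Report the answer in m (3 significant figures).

3.60 m

K = 0.00468 cm/s × 864 = 4.044 m/d
Specific discharge q = 4.044 × 8.9e-4 = 0.003599 m/d
Average linear velocity = 0.003599 / 0.06 = 0.05998 m/d
L = v × T = 0.05998 × 60 = 3.599 m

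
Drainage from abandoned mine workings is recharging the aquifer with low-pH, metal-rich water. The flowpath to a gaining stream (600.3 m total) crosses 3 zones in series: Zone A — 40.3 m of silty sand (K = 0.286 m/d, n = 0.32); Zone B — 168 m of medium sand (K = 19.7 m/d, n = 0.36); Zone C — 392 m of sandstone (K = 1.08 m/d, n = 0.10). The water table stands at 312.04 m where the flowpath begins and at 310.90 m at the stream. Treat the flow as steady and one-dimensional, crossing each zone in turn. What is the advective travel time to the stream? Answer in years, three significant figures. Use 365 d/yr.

139 years

Total head drop ΔH = 312.04 − 310.90 = 1.14 m
Continuity: the same q passes through each zone, so ΔH = q·Σ(L_j/K_j) — the zones act as resistances in series.
Σ(L/K) = 40.3/0.286 + 168/19.7 + 392/1.08 = 140.9 + 8.528 + 363.0 = 512.4 d
q = ΔH / Σ(L/K) = 1.14 / 512.4 = 0.002225 m/d (same in every zone)
Zone A: v = q/n = 0.002225/0.32 = 0.006953 m/d → t_A = 40.3/0.006953 = 5796 d
Zone B: v = q/n = 0.002225/0.36 = 0.006180 m/d → t_B = 168/0.006180 = 27180 d
Zone C: v = q/n = 0.002225/0.10 = 0.02225 m/d → t_C = 392/0.02225 = 17620 d
Total t = 5796 + 27180 + 17620 = 50600 d
   = 50600 / 365 = 139 yr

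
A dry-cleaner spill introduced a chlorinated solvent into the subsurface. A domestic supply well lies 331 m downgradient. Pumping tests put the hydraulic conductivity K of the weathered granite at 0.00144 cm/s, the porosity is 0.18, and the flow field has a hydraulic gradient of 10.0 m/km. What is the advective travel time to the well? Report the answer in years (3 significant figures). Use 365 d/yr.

K = 0.00144 cm/s × 864 = 1.244 m/d
q = Ki = 1.244 × 0.010 = 0.01244 m/d
v = Ki/n = 1.244·0.010/0.18 = 0.06912 m/d
t = L / v = 331 / 0.06912 = 4789 d
   = 4789 / 365 = 13.1 yr

13.1 years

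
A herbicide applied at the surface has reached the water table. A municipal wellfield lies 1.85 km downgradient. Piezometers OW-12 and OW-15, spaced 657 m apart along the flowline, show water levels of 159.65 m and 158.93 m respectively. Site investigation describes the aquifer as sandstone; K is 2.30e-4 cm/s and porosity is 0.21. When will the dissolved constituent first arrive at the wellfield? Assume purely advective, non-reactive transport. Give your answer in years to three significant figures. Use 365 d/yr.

Hydraulic gradient i = (159.65 − 158.93) / 657 = 0.72 / 657 = 0.001096
K = 2.30e-4 cm/s × 864 = 0.1987 m/d
q = Ki = 0.1987 × 0.001096 = 2.178e-4 m/d
Seepage velocity v = q / n = 2.178e-4 / 0.21 = 0.001037 m/d
L = 1.85 km = 1850 m
t = L / v = 1850 / 0.001037 = 1.784e6 d
   = 1.784e6 / 365 = 4890 yr

4890 years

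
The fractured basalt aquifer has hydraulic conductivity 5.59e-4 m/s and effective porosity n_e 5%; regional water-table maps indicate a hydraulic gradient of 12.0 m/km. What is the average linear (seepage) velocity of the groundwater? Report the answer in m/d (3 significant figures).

11.6 m/d

K = 5.59e-4 m/s × 86400 s/d = 48.30 m/d
q = Ki = 48.30 × 0.012 = 0.5796 m/d
v_s = q/n_e = 0.5796/0.05 = 11.59 m/d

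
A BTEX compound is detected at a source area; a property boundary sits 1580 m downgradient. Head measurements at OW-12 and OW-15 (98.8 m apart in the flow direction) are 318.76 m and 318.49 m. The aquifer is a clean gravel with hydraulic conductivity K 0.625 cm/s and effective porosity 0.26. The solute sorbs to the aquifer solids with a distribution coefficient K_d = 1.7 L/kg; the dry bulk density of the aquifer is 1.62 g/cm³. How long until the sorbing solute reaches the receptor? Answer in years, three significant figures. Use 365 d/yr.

Hydraulic gradient i = (318.76 − 318.49) / 98.8 = 0.27 / 98.8 = 0.002733
K = 0.625 cm/s × 864 = 540.0 m/d
Specific discharge q = 540.0 × 0.002733 = 1.476 m/d
v = Ki/n = 540.0·0.002733/0.26 = 5.676 m/d
Retardation R = 1 + ρ_b·K_d/n = 1 + 1.62×1.7/0.26 = 11.59
Contaminant velocity v_c = v/R = 5.676/11.59 = 0.4896 m/d
t = L/v_c = 1580/0.4896 = 3227 d
   = 3227/365 = 8.84 yr

8.84 years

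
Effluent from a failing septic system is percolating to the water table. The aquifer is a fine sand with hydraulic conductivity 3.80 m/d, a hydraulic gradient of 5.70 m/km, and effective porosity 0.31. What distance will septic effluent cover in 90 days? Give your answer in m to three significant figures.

Darcy flux q = K·i = 3.80 × 0.0057 = 0.02166 m/d
v = Ki/n = 3.80·0.0057/0.31 = 0.06987 m/d
L = v × T = 0.06987 × 90 = 6.288 m

6.29 m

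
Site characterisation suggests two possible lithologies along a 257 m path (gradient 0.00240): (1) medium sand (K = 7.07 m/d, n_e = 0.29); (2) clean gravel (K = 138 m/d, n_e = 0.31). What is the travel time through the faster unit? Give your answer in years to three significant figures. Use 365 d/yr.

Unit 1 (medium sand): v = 7.07×0.0024/0.29 = 0.05851 m/d, t = 257/0.05851 = 4392 d
Unit 2 (clean gravel): v = 138×0.0024/0.31 = 1.068 m/d, t = 257/1.068 = 240.5 d
Faster: 240.5 d / 365 = 0.659 yr

0.659 years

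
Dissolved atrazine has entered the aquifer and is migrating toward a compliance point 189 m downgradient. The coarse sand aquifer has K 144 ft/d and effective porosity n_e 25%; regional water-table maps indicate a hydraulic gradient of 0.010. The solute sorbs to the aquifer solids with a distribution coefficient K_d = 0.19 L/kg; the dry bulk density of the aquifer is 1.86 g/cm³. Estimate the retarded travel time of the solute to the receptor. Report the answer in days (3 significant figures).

K = 144 ft/d × 0.3048 = 43.89 m/d
Darcy flux q = K·i = 43.89 × 0.010 = 0.4389 m/d
v_s = q/n_e = 0.4389/0.25 = 1.756 m/d
Retardation R = 1 + ρ_b·K_d/n = 1 + 1.86×0.19/0.25 = 2.414
Contaminant velocity v_c = v/R = 1.756/2.414 = 0.7274 m/d
t = L/v_c = 189/0.7274 = 259.8 d

260 days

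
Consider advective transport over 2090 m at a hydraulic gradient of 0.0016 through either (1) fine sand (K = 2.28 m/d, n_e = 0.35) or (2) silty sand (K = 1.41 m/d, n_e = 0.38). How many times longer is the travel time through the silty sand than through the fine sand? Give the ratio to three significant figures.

Unit 1 (fine sand): v = 2.28×0.0016/0.35 = 0.01042 m/d, t = 2090/0.01042 = 200500 d
Unit 2 (silty sand): v = 1.41×0.0016/0.38 = 0.005937 m/d, t = 2090/0.005937 = 352000 d
t(silty sand) / t(fine sand) = 352000/200500 = 1.76

1.76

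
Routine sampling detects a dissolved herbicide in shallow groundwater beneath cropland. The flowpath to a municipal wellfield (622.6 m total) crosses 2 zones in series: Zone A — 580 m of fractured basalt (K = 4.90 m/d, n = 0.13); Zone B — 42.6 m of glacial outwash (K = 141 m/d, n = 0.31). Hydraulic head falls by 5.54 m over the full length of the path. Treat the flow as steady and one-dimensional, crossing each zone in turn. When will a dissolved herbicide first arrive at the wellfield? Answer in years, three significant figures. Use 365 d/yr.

Continuity: the same q passes through each zone, so ΔH = q·Σ(L_j/K_j) — the zones act as resistances in series.
Σ(L/K) = 580/4.90 + 42.6/141 = 118.4 + 0.3021 = 118.7 d
q = ΔH / Σ(L/K) = 5.54 / 118.7 = 0.04668 m/d (same in every zone)
Zone A: v = q/n = 0.04668/0.13 = 0.3591 m/d → t_A = 580/0.3591 = 1615 d
Zone B: v = q/n = 0.04668/0.31 = 0.1506 m/d → t_B = 42.6/0.1506 = 282.9 d
Total t = 1615 + 282.9 = 1898 d
   = 1898 / 365 = 5.20 yr

5.20 years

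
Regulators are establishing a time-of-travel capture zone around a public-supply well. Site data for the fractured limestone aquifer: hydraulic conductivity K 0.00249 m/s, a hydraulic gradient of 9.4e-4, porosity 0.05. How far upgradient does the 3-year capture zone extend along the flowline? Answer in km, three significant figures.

4.43 km

K = 0.00249 m/s × 86400 s/d = 215.1 m/d
Specific discharge q = 215.1 × 9.4e-4 = 0.2022 m/d
Seepage velocity v = q / n = 0.2022 / 0.05 = 4.045 m/d
T = 3 yr × 365 = 1095 d
L = v × T = 4.045 × 1095 = 4429 m
   = 4.43 km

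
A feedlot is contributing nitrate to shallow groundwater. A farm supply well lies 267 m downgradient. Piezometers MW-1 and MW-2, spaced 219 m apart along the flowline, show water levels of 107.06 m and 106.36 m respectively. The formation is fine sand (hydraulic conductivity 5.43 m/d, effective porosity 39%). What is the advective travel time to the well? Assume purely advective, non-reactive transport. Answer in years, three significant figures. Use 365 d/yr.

Hydraulic gradient i = (107.06 − 106.36) / 219 = 0.70 / 219 = 0.003196
q = Ki = 5.43 × 0.003196 = 0.01736 m/d
v = Ki/n = 5.43·0.003196/0.39 = 0.04450 m/d
t = L / v = 267 / 0.04450 = 6000 d
   = 6000 / 365 = 16.4 yr

16.4 years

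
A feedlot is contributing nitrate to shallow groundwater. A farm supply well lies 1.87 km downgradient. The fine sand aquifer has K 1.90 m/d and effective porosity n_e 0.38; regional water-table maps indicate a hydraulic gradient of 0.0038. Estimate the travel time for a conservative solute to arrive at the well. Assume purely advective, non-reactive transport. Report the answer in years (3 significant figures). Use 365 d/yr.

270 years

Darcy flux q = K·i = 1.90 × 0.0038 = 0.007220 m/d
v_s = q/n_e = 0.007220/0.38 = 0.01900 m/d
L = 1.87 km = 1870 m
t = L / v = 1870 / 0.01900 = 98420 d
   = 98420 / 365 = 270 yr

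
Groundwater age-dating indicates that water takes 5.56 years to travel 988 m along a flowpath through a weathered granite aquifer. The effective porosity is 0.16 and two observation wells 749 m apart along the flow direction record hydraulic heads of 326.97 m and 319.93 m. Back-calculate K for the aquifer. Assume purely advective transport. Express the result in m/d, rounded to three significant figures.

8.29 m/d

Hydraulic gradient i = (326.97 − 319.93) / 749 = 7.04 / 749 = 0.009399
t = 5.56 years = 2029 d
v = L / t = 988 / 2029 = 0.4868 m/d
K = v · n / i = 0.4868 × 0.16 / 0.009399 = 8.29 m/d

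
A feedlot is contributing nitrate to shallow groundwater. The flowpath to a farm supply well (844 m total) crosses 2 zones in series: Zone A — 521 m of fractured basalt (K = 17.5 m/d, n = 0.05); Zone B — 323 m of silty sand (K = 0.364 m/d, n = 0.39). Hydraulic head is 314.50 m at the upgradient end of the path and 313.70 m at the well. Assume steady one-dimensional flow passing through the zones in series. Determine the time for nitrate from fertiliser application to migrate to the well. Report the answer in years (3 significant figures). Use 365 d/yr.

477 years

Total head drop ΔH = 314.50 − 313.70 = 0.80 m
Continuity: the same q passes through each zone, so ΔH = q·Σ(L_j/K_j) — the zones act as resistances in series.
Σ(L/K) = 521/17.5 + 323/0.364 = 29.77 + 887.4 = 917.1 d
q = ΔH / Σ(L/K) = 0.80 / 917.1 = 8.723e-4 m/d (same in every zone)
Zone A: v = q/n = 8.723e-4/0.05 = 0.01745 m/d → t_A = 521/0.01745 = 29860 d
Zone B: v = q/n = 8.723e-4/0.39 = 0.002237 m/d → t_B = 323/0.002237 = 144400 d
Total t = 29860 + 144400 = 174300 d
   = 174300 / 365 = 477 yr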